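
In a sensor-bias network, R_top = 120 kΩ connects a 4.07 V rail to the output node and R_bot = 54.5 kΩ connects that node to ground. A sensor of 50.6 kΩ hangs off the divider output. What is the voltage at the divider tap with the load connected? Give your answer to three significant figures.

The load sits in parallel with R_bot: R_bot‖R_L = (54.5 × 50.6) / (54.5 + 50.6) = 26.24 kΩ.
V_out = 4.07 × 26.24 / (120 + 26.24) = 4.07 × 26.24/146.2 = 0.730 V.
(Unloaded it would have been 1.27 V.)

V_out ≈ 0.730 V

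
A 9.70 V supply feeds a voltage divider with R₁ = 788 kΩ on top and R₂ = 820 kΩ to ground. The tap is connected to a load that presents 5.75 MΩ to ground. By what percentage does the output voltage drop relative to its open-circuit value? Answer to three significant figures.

6.53 %

The divider's output (Thévenin) resistance is R₁‖R₂ = 401.8 kΩ.
Fractional drop under load = R_th/(R_th + R_L) = 401.8 / (401.8 + 5750) = 0.06532.
So the output falls by 6.53 %.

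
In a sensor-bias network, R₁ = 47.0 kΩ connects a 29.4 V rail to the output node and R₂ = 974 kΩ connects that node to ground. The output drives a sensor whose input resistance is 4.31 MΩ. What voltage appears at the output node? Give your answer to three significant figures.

V_out ≈ 27.8 V

The load sits in parallel with R₂: R₂‖R_L = (974 × 4310) / (974 + 4310) = 794.5 kΩ.
V_out = 29.4 × 794.5 / (47.0 + 794.5) = 29.4 × 794.5/841.5 = 27.8 V.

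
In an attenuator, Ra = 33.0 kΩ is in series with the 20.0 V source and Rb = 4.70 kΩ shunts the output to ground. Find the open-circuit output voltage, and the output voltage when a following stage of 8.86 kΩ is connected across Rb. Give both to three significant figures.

Open-circuit: V = 20.0 × 4.70/(33.0 + 4.70) = 2.49 V.
With the load, Rb becomes Rb‖R_L = 3.071 kΩ, so V = 20.0 × 3.071/36.07 = 1.70 V.

Unloaded: 2.49 V; loaded: 1.70 V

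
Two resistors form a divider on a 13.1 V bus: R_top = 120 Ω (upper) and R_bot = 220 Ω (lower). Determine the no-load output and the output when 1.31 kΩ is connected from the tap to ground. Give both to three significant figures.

Unloaded: 8.48 V; loaded: 8.00 V

Open-circuit: V = 13.1 × 220/(120 + 220) = 8.48 V.
With the load, R_bot becomes R_bot‖R_L = 188.4 Ω, so V = 13.1 × 188.4/308.4 = 8.00 V.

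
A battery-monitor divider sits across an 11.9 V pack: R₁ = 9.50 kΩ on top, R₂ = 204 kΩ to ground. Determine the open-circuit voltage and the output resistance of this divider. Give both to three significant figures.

V_th = 11.4 V, R_th = 9.08 kΩ

V_th is the open-circuit tap voltage: 11.9 × 204/(9.50 + 204) = 11.4 V.
With the supply zeroed, R₁ and R₂ appear in parallel from the tap: R_th = R₁‖R₂ = (9.50 × 204)/213.5 = 9.08 kΩ.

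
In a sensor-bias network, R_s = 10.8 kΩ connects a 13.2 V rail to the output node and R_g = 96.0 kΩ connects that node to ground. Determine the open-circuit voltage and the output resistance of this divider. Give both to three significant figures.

V_th = 11.9 V, R_th = 9.71 kΩ

V_th is the open-circuit tap voltage: 13.2 × 96.0/(10.8 + 96.0) = 11.9 V.
With the supply zeroed, R_s and R_g appear in parallel from the tap: R_th = R_s‖R_g = (10.8 × 96.0)/106.8 = 9.71 kΩ.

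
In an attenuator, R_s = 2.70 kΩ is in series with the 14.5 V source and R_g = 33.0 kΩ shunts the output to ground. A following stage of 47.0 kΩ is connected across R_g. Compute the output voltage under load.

The load sits in parallel with R_g: R_g‖R_L = (33.0 × 47.0) / (33.0 + 47.0) = 19.39 kΩ.
V_out = 14.5 × 19.39 / (2.70 + 19.39) = 14.5 × 19.39/22.09 = 12.7 V.

V_out ≈ 12.7 V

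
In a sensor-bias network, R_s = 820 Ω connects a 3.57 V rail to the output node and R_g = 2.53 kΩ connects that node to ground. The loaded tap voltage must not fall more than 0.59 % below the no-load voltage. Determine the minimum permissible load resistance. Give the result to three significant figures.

R_L(min) ≈ 104 kΩ

Output resistance R_th = R_s‖R_g = (820 × 2530)/3350 = 619.3 Ω.
The fractional drop is R_th/(R_th + R_L); requiring this ≤ 0.00590 gives R_L ≥ R_th(1/0.00590 − 1) = 619.3 × 168.5 = 104 kΩ.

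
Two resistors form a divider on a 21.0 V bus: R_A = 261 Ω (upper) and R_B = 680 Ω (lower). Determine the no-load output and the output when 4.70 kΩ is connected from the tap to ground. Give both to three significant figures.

Open-circuit: V = 21.0 × 680/(261 + 680) = 15.2 V.
With the load, R_B becomes R_B‖R_L = 594.1 Ω, so V = 21.0 × 594.1/855.1 = 14.6 V.

Unloaded: 15.2 V; loaded: 14.6 V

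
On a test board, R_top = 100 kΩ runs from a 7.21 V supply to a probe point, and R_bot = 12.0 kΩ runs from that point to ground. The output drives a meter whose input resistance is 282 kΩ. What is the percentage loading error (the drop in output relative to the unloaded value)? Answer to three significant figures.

3.66 %

The divider's output (Thévenin) resistance is R_top‖R_bot = 10.71 kΩ.
Fractional drop under load = R_th/(R_th + R_L) = 10.71 / (10.71 + 282) = 0.03660.
So the output falls by 3.66 %.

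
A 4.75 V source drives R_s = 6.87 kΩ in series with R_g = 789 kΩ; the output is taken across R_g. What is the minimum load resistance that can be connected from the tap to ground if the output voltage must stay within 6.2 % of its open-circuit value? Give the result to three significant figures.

R_L(min) ≈ 103 kΩ

Output resistance R_th = R_s‖R_g = (6.87 × 789)/795.9 = 6.811 kΩ.
The fractional drop is R_th/(R_th + R_L); requiring this ≤ 0.0620 gives R_L ≥ R_th(1/0.0620 − 1) = 6.811 × 15.13 = 103 kΩ.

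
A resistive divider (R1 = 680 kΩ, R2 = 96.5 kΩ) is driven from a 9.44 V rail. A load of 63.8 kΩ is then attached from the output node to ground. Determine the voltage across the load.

V_out ≈ 0.505 V

The load sits in parallel with R2: R2‖R_L = (96.5 × 63.8) / (96.5 + 63.8) = 38.41 kΩ.
V_out = 9.44 × 38.41 / (680 + 38.41) = 9.44 × 38.41/718.4 = 0.505 V.
(Unloaded it would have been 1.17 V.)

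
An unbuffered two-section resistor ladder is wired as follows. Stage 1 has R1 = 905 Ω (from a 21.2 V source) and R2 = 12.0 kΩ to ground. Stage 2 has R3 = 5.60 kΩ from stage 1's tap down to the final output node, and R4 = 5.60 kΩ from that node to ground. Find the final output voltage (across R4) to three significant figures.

V_out ≈ 9.17 V

Stage 2 presents R3+R4 = 11200 Ω as a load on stage 1's tap.
Stage 1's lower leg becomes R2‖(R3+R4) = 5793 Ω, so V_mid = 21.2 × 5793/6698 = 18.34 V.
Stage 2 is itself unloaded: V_out = V_mid × R4/(R3+R4) = 18.34 × 5600/11200 = 9.17 V.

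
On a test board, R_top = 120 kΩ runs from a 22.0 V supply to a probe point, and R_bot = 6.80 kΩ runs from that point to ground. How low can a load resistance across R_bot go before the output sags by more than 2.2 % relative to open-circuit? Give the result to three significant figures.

R_L(min) ≈ 286 kΩ

Output resistance R_th = R_top‖R_bot = (120 × 6.80)/126.8 = 6.435 kΩ.
The fractional drop is R_th/(R_th + R_L); requiring this ≤ 0.0220 gives R_L ≥ R_th(1/0.0220 − 1) = 6.435 × 44.45 = 286 kΩ.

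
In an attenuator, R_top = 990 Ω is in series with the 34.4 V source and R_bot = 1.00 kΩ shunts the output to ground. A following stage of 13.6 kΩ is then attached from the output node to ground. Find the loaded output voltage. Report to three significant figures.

V_out ≈ 16.7 V

The load sits in parallel with R_bot: R_bot‖R_L = (1000 × 13600) / (1000 + 13600) = 931.5 Ω.
V_out = 34.4 × 931.5 / (990 + 931.5) = 34.4 × 931.5/1922 = 16.7 V.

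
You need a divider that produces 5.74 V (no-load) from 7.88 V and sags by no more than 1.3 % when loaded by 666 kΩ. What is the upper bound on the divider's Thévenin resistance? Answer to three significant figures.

Loading drop = R_th/(R_th + R_L) ≤ 0.0130, so R_th ≤ R_L · ε/(1−ε) = 666 kΩ × 0.0130/0.9870 = 8.77 kΩ.

R_th ≤ 8.77 kΩ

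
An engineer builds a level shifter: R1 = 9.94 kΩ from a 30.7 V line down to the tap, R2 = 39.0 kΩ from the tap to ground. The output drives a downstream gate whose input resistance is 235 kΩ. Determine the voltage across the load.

The load sits in parallel with R2: R2‖R_L = (39.0 × 235) / (39.0 + 235) = 33.45 kΩ.
V_out = 30.7 × 33.45 / (9.94 + 33.45) = 30.7 × 33.45/43.39 = 23.7 V.
(Unloaded it would have been 24.5 V.)

V_out ≈ 23.7 V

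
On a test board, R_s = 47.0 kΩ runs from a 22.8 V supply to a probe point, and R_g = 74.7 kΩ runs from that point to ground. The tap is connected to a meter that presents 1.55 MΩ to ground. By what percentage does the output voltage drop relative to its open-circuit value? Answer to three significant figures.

1.83 %

The divider's output (Thévenin) resistance is R_s‖R_g = 28.85 kΩ.
Fractional drop under load = R_th/(R_th + R_L) = 28.85 / (28.85 + 1550) = 0.01827.
So the output falls by 1.83 %.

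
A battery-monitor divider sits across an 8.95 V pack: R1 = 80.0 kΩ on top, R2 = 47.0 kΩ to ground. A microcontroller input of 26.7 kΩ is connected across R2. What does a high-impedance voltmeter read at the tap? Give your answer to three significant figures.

V_out ≈ 1.57 V

The load sits in parallel with R2: R2‖R_L = (47.0 × 26.7) / (47.0 + 26.7) = 17.03 kΩ.
V_out = 8.95 × 17.03 / (80.0 + 17.03) = 8.95 × 17.03/97.03 = 1.57 V.
(Unloaded it would have been 3.31 V.)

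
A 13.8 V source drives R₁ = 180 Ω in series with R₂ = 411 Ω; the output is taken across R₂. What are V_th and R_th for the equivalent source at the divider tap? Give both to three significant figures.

V_th = 9.60 V, R_th = 125 Ω

V_th is the open-circuit tap voltage: 13.8 × 411/(180 + 411) = 9.60 V.
With the supply zeroed, R₁ and R₂ appear in parallel from the tap: R_th = R₁‖R₂ = (180 × 411)/591.0 = 125 Ω.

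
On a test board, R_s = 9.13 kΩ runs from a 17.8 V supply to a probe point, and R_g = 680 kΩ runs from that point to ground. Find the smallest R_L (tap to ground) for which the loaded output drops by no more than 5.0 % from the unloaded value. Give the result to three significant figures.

Output resistance R_th = R_s‖R_g = (9.13 × 680)/689.1 = 9.009 kΩ.
The fractional drop is R_th/(R_th + R_L); requiring this ≤ 0.0500 gives R_L ≥ R_th(1/0.0500 − 1) = 9.009 × 19.00 = 171 kΩ.

R_L(min) ≈ 171 kΩ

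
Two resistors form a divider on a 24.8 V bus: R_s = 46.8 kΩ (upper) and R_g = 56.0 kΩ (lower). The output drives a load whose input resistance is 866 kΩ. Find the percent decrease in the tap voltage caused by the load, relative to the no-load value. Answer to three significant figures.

The divider's output (Thévenin) resistance is R_s‖R_g = 25.49 kΩ.
Fractional drop under load = R_th/(R_th + R_L) = 25.49 / (25.49 + 866) = 0.02860.
So the output falls by 2.86 %.

2.86 %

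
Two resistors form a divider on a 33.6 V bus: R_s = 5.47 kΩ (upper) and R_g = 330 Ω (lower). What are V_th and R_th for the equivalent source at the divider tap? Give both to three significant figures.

V_th = 1.91 V, R_th = 311 Ω

V_th is the open-circuit tap voltage: 33.6 × 330/(5470 + 330) = 1.91 V.
With the supply zeroed, R_s and R_g appear in parallel from the tap: R_th = R_s‖R_g = (5470 × 330)/5800 = 311 Ω.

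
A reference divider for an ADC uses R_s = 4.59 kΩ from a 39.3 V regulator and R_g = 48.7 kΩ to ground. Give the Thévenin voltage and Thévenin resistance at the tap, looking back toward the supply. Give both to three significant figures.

V_th = 35.9 V, R_th = 4.19 kΩ

V_th is the open-circuit tap voltage: 39.3 × 48.7/(4.59 + 48.7) = 35.9 V.
With the supply zeroed, R_s and R_g appear in parallel from the tap: R_th = R_s‖R_g = (4.59 × 48.7)/53.29 = 4.19 kΩ.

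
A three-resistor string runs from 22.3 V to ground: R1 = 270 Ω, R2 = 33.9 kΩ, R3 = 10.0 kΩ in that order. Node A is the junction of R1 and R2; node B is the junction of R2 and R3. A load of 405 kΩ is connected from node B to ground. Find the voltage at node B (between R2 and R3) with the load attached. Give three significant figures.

At node B, R3 is in parallel with the load: R3‖R_L = 9759 Ω.
Below node A the resistance is R2 + (R3‖R_L) = 43660 Ω, so V_A = 22.3 × 43660/43930 = 22.16 V.
Then V_B = V_A × (R3‖R_L)/(R2 + R3‖R_L) = 22.16 × 9759/43660 = 4.95 V.

V ≈ 4.95 V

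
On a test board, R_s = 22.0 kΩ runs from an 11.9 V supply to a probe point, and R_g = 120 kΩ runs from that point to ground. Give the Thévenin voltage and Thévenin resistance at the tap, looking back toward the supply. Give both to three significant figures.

V_th = 10.1 V, R_th = 18.6 kΩ

V_th is the open-circuit tap voltage: 11.9 × 120/(22.0 + 120) = 10.1 V.
With the supply zeroed, R_s and R_g appear in parallel from the tap: R_th = R_s‖R_g = (22.0 × 120)/142.0 = 18.6 kΩ.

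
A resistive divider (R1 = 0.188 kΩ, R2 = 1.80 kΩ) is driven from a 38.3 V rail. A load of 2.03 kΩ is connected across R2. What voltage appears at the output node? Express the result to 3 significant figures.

V_out ≈ 32.0 V

The load sits in parallel with R2: R2‖R_L = (1800 × 2030) / (1800 + 2030) = 954.0 Ω.
V_out = 38.3 × 954.0 / (188 + 954.0) = 38.3 × 954.0/1142 = 32.0 V.
(Unloaded it would have been 34.7 V.)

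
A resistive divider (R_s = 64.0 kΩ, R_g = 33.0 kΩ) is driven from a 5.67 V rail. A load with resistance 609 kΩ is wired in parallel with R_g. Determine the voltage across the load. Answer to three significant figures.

The load sits in parallel with R_g: R_g‖R_L = (33.0 × 609) / (33.0 + 609) = 31.30 kΩ.
V_out = 5.67 × 31.30 / (64.0 + 31.30) = 5.67 × 31.30/95.30 = 1.86 V.

V_out ≈ 1.86 V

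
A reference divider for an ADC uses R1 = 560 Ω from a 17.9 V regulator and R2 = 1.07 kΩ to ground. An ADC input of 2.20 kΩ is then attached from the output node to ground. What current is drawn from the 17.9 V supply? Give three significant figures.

R2‖R_L = 719.9 Ω, so the source sees R1 + R2‖R_L = 1280 Ω.
I = 17.9 V / 1280 Ω = 14.0 mA.

I ≈ 14.0 mA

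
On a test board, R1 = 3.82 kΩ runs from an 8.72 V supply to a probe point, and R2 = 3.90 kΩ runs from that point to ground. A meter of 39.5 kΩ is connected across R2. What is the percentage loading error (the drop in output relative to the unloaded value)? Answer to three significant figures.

4.66 %

The divider's output (Thévenin) resistance is R1‖R2 = 1.930 kΩ.
Fractional drop under load = R_th/(R_th + R_L) = 1.930 / (1.930 + 39.5) = 0.04658.
So the output falls by 4.66 %.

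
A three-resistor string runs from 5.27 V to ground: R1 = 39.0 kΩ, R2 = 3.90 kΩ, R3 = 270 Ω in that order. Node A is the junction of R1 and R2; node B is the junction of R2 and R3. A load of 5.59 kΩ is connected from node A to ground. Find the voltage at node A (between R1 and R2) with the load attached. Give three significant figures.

V ≈ 0.304 V

Below node A the series string R2+R3 = 4170 Ω sits in parallel with the 5590 Ω load: 2388 Ω.
V_A = 5.27 × 2388/(39000 + 2388) = 0.304 V.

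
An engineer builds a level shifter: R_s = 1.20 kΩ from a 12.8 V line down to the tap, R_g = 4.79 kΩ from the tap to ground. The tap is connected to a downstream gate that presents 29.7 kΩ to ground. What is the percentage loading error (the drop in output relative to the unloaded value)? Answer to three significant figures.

3.13 %

The divider's output (Thévenin) resistance is R_s‖R_g = 0.9596 kΩ.
Fractional drop under load = R_th/(R_th + R_L) = 0.9596 / (0.9596 + 29.7) = 0.03130.
So the output falls by 3.13 %.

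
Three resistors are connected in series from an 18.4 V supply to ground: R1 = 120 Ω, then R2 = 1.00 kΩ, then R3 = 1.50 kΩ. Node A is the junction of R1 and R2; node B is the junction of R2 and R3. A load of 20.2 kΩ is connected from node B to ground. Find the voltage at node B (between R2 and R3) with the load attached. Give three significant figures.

At node B, R3 is in parallel with the load: R3‖R_L = 1396 Ω.
Below node A the resistance is R2 + (R3‖R_L) = 2396 Ω, so V_A = 18.4 × 2396/2516 = 17.52 V.
Then V_B = V_A × (R3‖R_L)/(R2 + R3‖R_L) = 17.52 × 1396/2396 = 10.2 V.

V ≈ 10.2 V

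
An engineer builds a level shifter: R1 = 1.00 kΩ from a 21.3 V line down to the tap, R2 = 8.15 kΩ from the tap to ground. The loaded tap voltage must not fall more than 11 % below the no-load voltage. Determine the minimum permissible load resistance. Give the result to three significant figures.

Output resistance R_th = R1‖R2 = (1000 × 8150)/9150 = 890.7 Ω.
The fractional drop is R_th/(R_th + R_L); requiring this ≤ 0.110 gives R_L ≥ R_th(1/0.110 − 1) = 890.7 × 8.091 = 7.21 kΩ.

R_L(min) ≈ 7.21 kΩ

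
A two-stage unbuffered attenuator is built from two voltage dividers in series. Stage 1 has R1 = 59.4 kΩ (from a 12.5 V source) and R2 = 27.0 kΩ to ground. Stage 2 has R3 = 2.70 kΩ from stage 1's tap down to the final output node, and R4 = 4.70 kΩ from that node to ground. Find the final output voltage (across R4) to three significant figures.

V_out ≈ 0.707 V

Stage 2 presents R3+R4 = 7.400 kΩ as a load on stage 1's tap.
Stage 1's lower leg becomes R2‖(R3+R4) = 5.808 kΩ, so V_mid = 12.5 × 5.808/65.21 = 1.113 V.
Stage 2 is itself unloaded: V_out = V_mid × R4/(R3+R4) = 1.113 × 4.70/7.400 = 0.707 V.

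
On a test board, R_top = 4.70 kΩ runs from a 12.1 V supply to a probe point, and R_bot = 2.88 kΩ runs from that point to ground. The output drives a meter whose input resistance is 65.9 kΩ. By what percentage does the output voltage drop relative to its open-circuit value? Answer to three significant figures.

The divider's output (Thévenin) resistance is R_top‖R_bot = 1.786 kΩ.
Fractional drop under load = R_th/(R_th + R_L) = 1.786 / (1.786 + 65.9) = 0.02638.
So the output falls by 2.64 %.

2.64 %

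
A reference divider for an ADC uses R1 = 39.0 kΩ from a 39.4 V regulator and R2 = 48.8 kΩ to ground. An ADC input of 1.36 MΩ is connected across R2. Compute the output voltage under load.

V_out ≈ 21.6 V

The load sits in parallel with R2: R2‖R_L = (48.8 × 1360) / (48.8 + 1360) = 47.11 kΩ.
V_out = 39.4 × 47.11 / (39.0 + 47.11) = 39.4 × 47.11/86.11 = 21.6 V.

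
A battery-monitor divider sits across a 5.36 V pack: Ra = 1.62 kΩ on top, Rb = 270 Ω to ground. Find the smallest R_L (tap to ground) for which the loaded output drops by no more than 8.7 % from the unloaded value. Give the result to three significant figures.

R_L(min) ≈ 2.43 kΩ

Output resistance R_th = Ra‖Rb = (1620 × 270)/1890 = 231.4 Ω.
The fractional drop is R_th/(R_th + R_L); requiring this ≤ 0.0870 gives R_L ≥ R_th(1/0.0870 − 1) = 231.4 × 10.49 = 2.43 kΩ.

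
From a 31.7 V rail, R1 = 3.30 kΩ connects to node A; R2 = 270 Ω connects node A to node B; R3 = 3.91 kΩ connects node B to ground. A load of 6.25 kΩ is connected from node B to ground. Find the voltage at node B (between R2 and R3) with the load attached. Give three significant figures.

At node B, R3 is in parallel with the load: R3‖R_L = 2405 Ω.
Below node A the resistance is R2 + (R3‖R_L) = 2675 Ω, so V_A = 31.7 × 2675/5975 = 14.19 V.
Then V_B = V_A × (R3‖R_L)/(R2 + R3‖R_L) = 14.19 × 2405/2675 = 12.8 V.

V ≈ 12.8 V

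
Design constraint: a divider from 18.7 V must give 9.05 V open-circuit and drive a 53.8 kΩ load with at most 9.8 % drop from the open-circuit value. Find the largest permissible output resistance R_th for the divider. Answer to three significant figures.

R_th ≤ 5.85 kΩ

Loading drop = R_th/(R_th + R_L) ≤ 0.0980, so R_th ≤ R_L · ε/(1−ε) = 53.8 kΩ × 0.0980/0.9020 = 5.85 kΩ.
(Any R1, R2 with R2/(R1+R2) = 0.484 and R1‖R2 ≤ 5.85 kΩ will meet the spec.)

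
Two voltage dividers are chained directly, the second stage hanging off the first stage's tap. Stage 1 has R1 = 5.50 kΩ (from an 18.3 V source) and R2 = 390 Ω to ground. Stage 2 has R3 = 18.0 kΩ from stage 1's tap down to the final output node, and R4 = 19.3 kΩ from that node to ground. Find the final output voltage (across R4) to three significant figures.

Stage 2 presents R3+R4 = 37300 Ω as a load on stage 1's tap.
Stage 1's lower leg becomes R2‖(R3+R4) = 386.0 Ω, so V_mid = 18.3 × 386.0/5886 = 1.200 V.
Stage 2 is itself unloaded: V_out = V_mid × R4/(R3+R4) = 1.200 × 19300/37300 = 0.621 V.

V_out ≈ 0.621 V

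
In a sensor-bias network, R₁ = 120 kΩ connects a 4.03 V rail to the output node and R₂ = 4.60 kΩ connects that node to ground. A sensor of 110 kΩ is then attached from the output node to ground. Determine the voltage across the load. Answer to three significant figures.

The load sits in parallel with R₂: R₂‖R_L = (4.60 × 110) / (4.60 + 110) = 4.415 kΩ.
V_out = 4.03 × 4.415 / (120 + 4.415) = 4.03 × 4.415/124.4 = 0.143 V.

V_out ≈ 0.143 V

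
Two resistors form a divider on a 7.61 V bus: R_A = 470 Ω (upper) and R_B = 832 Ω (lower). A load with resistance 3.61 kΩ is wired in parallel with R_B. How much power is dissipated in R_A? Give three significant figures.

Total resistance from the source is R_A + (R_B‖R_L) = 1146 Ω, so I = 7.61/1146 Ω = 6.640 mA.
P = I²·R_A = (6.640 mA)² × 470 Ω = 20.7 mW.

P ≈ 20.7 mW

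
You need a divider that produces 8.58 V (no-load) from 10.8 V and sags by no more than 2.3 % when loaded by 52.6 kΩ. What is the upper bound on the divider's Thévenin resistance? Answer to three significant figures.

R_th ≤ 1.24 kΩ

Loading drop = R_th/(R_th + R_L) ≤ 0.0230, so R_th ≤ R_L · ε/(1−ε) = 52.6 kΩ × 0.0230/0.9770 = 1.24 kΩ.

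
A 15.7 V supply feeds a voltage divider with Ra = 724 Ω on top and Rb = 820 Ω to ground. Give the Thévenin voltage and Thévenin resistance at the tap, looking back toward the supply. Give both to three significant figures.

V_th is the open-circuit tap voltage: 15.7 × 820/(724 + 820) = 8.34 V.
With the supply zeroed, Ra and Rb appear in parallel from the tap: R_th = Ra‖Rb = (724 × 820)/1544 = 385 Ω.

V_th = 8.34 V, R_th = 385 Ω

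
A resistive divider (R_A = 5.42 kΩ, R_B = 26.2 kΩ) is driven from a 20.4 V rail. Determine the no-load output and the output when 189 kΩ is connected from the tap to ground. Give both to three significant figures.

Unloaded: 16.9 V; loaded: 16.5 V

Open-circuit: V = 20.4 × 26.2/(5.42 + 26.2) = 16.9 V.
With the load, R_B becomes R_B‖R_L = 23.01 kΩ, so V = 20.4 × 23.01/28.43 = 16.5 V.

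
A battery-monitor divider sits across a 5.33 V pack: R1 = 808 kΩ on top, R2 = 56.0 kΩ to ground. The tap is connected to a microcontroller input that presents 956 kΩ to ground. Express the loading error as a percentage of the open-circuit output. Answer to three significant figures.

5.19 %

The divider's output (Thévenin) resistance is R1‖R2 = 52.37 kΩ.
Fractional drop under load = R_th/(R_th + R_L) = 52.37 / (52.37 + 956) = 0.05194.
So the output falls by 5.19 %.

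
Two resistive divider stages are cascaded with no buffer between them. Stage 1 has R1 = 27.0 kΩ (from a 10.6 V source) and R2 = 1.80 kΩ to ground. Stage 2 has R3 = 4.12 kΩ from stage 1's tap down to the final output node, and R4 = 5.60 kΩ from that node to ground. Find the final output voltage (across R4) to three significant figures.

Stage 2 presents R3+R4 = 9.720 kΩ as a load on stage 1's tap.
Stage 1's lower leg becomes R2‖(R3+R4) = 1.519 kΩ, so V_mid = 10.6 × 1.519/28.52 = 0.5645 V.
Stage 2 is itself unloaded: V_out = V_mid × R4/(R3+R4) = 0.5645 × 5.60/9.720 = 0.325 V.

V_out ≈ 0.325 V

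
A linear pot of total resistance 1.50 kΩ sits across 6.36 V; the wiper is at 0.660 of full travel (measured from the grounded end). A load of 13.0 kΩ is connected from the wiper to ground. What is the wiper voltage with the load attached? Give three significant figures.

The wiper splits the pot into (1−α)R = 510.0 Ω above and αR = 990.0 Ω below.
Lower section ‖ load = 919.9 Ω.
V_wiper = 6.36 × 919.9/(510.0 + 919.9) = 4.09 V.

V ≈ 4.09 V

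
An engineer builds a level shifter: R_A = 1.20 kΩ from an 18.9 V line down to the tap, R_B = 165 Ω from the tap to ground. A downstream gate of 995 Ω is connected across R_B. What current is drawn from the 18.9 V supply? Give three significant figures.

R_B‖R_L = 141.5 Ω, so the source sees R_A + R_B‖R_L = 1342 Ω.
I = 18.9 V / 1342 Ω = 14.1 mA.

I ≈ 14.1 mA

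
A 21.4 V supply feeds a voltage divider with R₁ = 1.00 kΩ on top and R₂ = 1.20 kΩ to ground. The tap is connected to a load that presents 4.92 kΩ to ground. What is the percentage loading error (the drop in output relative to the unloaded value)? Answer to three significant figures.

9.98 %

The divider's output (Thévenin) resistance is R₁‖R₂ = 0.5455 kΩ.
Fractional drop under load = R_th/(R_th + R_L) = 0.5455 / (0.5455 + 4.92) = 0.09980.
So the output falls by 9.98 %.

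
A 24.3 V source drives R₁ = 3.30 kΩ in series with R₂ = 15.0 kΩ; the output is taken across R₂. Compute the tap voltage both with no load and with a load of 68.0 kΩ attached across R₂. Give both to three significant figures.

Open-circuit: V = 24.3 × 15.0/(3.30 + 15.0) = 19.9 V.
With the load, R₂ becomes R₂‖R_L = 12.29 kΩ, so V = 24.3 × 12.29/15.59 = 19.2 V.

Unloaded: 19.9 V; loaded: 19.2 V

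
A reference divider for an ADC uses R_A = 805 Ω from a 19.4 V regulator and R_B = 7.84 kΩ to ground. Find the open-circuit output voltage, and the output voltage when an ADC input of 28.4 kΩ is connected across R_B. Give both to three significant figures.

Unloaded: 17.6 V; loaded: 17.2 V

Open-circuit: V = 19.4 × 7840/(805 + 7840) = 17.6 V.
With the load, R_B becomes R_B‖R_L = 6144 Ω, so V = 19.4 × 6144/6949 = 17.2 V.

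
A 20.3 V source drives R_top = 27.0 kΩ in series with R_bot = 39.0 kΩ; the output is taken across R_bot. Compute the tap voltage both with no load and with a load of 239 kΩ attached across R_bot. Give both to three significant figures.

Unloaded: 12.0 V; loaded: 11.2 V

Open-circuit: V = 20.3 × 39.0/(27.0 + 39.0) = 12.0 V.
With the load, R_bot becomes R_bot‖R_L = 33.53 kΩ, so V = 20.3 × 33.53/60.53 = 11.2 V.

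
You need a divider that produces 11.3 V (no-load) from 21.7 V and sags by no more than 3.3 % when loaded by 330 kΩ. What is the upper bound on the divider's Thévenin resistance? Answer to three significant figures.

Loading drop = R_th/(R_th + R_L) ≤ 0.0330, so R_th ≤ R_L · ε/(1−ε) = 330 kΩ × 0.0330/0.9670 = 11.3 kΩ.

R_th ≤ 11.3 kΩ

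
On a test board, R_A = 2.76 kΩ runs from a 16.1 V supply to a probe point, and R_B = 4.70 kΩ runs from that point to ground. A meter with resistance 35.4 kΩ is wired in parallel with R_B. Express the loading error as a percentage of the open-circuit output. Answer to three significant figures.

4.68 %

The divider's output (Thévenin) resistance is R_A‖R_B = 1.739 kΩ.
Fractional drop under load = R_th/(R_th + R_L) = 1.739 / (1.739 + 35.4) = 0.04682.
So the output falls by 4.68 %.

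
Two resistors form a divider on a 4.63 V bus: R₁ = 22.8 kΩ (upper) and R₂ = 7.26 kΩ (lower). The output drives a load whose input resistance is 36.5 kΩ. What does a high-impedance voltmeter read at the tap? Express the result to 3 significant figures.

The load sits in parallel with R₂: R₂‖R_L = (7.26 × 36.5) / (7.26 + 36.5) = 6.056 kΩ.
V_out = 4.63 × 6.056 / (22.8 + 6.056) = 4.63 × 6.056/28.86 = 0.972 V.

V_out ≈ 0.972 V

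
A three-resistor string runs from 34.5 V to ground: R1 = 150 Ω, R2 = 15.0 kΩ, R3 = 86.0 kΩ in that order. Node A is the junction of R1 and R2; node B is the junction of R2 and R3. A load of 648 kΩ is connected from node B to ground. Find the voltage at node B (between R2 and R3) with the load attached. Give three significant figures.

At node B, R3 is in parallel with the load: R3‖R_L = 75920 Ω.
Below node A the resistance is R2 + (R3‖R_L) = 90920 Ω, so V_A = 34.5 × 90920/91070 = 34.44 V.
Then V_B = V_A × (R3‖R_L)/(R2 + R3‖R_L) = 34.44 × 75920/90920 = 28.8 V.

V ≈ 28.8 V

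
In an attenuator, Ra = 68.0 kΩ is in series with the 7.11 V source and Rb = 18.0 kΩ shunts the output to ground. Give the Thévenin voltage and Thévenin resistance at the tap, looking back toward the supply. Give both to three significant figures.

V_th is the open-circuit tap voltage: 7.11 × 18.0/(68.0 + 18.0) = 1.49 V.
With the supply zeroed, Ra and Rb appear in parallel from the tap: R_th = Ra‖Rb = (68.0 × 18.0)/86.00 = 14.2 kΩ.

V_th = 1.49 V, R_th = 14.2 kΩ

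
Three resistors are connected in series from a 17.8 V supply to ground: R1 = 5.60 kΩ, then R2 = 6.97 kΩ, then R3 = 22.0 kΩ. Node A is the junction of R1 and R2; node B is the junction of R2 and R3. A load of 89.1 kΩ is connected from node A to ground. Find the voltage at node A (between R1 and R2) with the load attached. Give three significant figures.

Below node A the series string R2+R3 = 28.97 kΩ sits in parallel with the 89.1 kΩ load: 21.86 kΩ.
V_A = 17.8 × 21.86/(5.60 + 21.86) = 14.2 V.

V ≈ 14.2 V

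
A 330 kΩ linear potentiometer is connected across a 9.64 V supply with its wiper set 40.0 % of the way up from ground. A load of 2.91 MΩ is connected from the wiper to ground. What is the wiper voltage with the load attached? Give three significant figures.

V ≈ 3.75 V

The wiper splits the pot into (1−α)R = 198.0 kΩ above and αR = 132.0 kΩ below.
Lower section ‖ load = 126.3 kΩ.
V_wiper = 9.64 × 126.3/(198.0 + 126.3) = 3.75 V.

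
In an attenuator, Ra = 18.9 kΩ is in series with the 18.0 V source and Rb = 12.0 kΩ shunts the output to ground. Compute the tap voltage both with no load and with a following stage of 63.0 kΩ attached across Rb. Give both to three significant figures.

Unloaded: 6.99 V; loaded: 6.26 V

Open-circuit: V = 18.0 × 12.0/(18.9 + 12.0) = 6.99 V.
With the load, Rb becomes Rb‖R_L = 10.08 kΩ, so V = 18.0 × 10.08/28.98 = 6.26 V.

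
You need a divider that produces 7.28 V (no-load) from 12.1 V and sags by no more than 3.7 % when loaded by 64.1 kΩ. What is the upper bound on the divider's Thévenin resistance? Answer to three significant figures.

R_th ≤ 2.46 kΩ

Loading drop = R_th/(R_th + R_L) ≤ 0.0370, so R_th ≤ R_L · ε/(1−ε) = 64.1 kΩ × 0.0370/0.9630 = 2.46 kΩ.
(Any R1, R2 with R2/(R1+R2) = 0.602 and R1‖R2 ≤ 2.46 kΩ will meet the spec.)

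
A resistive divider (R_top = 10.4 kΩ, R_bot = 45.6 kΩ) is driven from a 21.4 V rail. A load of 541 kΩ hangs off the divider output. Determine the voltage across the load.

The load sits in parallel with R_bot: R_bot‖R_L = (45.6 × 541) / (45.6 + 541) = 42.06 kΩ.
V_out = 21.4 × 42.06 / (10.4 + 42.06) = 21.4 × 42.06/52.46 = 17.2 V.

V_out ≈ 17.2 V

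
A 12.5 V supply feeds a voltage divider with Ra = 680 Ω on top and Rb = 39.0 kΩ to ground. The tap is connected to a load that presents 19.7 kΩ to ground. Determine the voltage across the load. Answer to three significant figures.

V_out ≈ 11.9 V

The load sits in parallel with Rb: Rb‖R_L = (39000 × 19700) / (39000 + 19700) = 13090 Ω.
V_out = 12.5 × 13090 / (680 + 13090) = 12.5 × 13090/13770 = 11.9 V.
(Unloaded it would have been 12.3 V.)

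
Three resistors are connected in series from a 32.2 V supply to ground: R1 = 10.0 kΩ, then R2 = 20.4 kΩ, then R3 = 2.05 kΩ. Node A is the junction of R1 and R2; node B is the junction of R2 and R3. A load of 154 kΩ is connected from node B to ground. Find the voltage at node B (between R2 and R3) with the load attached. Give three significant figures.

V ≈ 2.01 V

At node B, R3 is in parallel with the load: R3‖R_L = 2.023 kΩ.
Below node A the resistance is R2 + (R3‖R_L) = 22.42 kΩ, so V_A = 32.2 × 22.42/32.42 = 22.27 V.
Then V_B = V_A × (R3‖R_L)/(R2 + R3‖R_L) = 22.27 × 2.023/22.42 = 2.01 V.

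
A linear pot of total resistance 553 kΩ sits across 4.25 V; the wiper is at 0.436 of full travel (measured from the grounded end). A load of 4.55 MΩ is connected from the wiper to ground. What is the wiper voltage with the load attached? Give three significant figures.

V ≈ 1.80 V

The wiper splits the pot into (1−α)R = 311.9 kΩ above and αR = 241.1 kΩ below.
Lower section ‖ load = 229.0 kΩ.
V_wiper = 4.25 × 229.0/(311.9 + 229.0) = 1.80 V.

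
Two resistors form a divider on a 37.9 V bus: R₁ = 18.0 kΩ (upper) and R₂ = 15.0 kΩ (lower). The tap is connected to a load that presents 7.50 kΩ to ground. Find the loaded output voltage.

The load sits in parallel with R₂: R₂‖R_L = (15.0 × 7.50) / (15.0 + 7.50) = 5.000 kΩ.
V_out = 37.9 × 5.000 / (18.0 + 5.000) = 37.9 × 5.000/23.00 = 8.24 V.

V_out ≈ 8.24 V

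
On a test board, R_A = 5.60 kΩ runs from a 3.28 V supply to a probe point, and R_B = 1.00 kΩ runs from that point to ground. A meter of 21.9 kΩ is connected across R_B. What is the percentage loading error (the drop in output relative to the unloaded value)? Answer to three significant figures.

The divider's output (Thévenin) resistance is R_A‖R_B = 0.8485 kΩ.
Fractional drop under load = R_th/(R_th + R_L) = 0.8485 / (0.8485 + 21.9) = 0.03730.
So the output falls by 3.73 %.

3.73 %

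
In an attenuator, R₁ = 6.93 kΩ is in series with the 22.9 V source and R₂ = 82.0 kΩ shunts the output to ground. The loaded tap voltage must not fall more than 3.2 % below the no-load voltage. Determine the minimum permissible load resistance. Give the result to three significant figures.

R_L(min) ≈ 193 kΩ

Output resistance R_th = R₁‖R₂ = (6.93 × 82.0)/88.93 = 6.390 kΩ.
The fractional drop is R_th/(R_th + R_L); requiring this ≤ 0.0320 gives R_L ≥ R_th(1/0.0320 − 1) = 6.390 × 30.25 = 193 kΩ.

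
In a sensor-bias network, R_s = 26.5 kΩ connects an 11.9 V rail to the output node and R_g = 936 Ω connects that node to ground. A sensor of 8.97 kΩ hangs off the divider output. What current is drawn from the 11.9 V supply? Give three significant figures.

I ≈ 0.435 mA

R_g‖R_L = 847.6 Ω, so the source sees R_s + R_g‖R_L = 27350 Ω.
I = 11.9 V / 27350 Ω = 0.435 mA.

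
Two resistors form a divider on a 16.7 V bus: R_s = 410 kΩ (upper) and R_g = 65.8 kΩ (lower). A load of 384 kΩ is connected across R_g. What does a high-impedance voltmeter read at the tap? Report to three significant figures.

V_out ≈ 2.01 V

The load sits in parallel with R_g: R_g‖R_L = (65.8 × 384) / (65.8 + 384) = 56.17 kΩ.
V_out = 16.7 × 56.17 / (410 + 56.17) = 16.7 × 56.17/466.2 = 2.01 V.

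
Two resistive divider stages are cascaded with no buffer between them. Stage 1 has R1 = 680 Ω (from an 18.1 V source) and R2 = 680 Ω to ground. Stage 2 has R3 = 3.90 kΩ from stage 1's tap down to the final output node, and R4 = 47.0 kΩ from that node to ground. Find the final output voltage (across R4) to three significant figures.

V_out ≈ 8.30 V

Stage 2 presents R3+R4 = 50900 Ω as a load on stage 1's tap.
Stage 1's lower leg becomes R2‖(R3+R4) = 671.0 Ω, so V_mid = 18.1 × 671.0/1351 = 8.990 V.
Stage 2 is itself unloaded: V_out = V_mid × R4/(R3+R4) = 8.990 × 47000/50900 = 8.30 V.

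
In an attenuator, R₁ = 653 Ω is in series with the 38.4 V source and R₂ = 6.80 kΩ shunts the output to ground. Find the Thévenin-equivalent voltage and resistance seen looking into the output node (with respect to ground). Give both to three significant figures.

V_th is the open-circuit tap voltage: 38.4 × 6800/(653 + 6800) = 35.0 V.
With the supply zeroed, R₁ and R₂ appear in parallel from the tap: R_th = R₁‖R₂ = (653 × 6800)/7453 = 596 Ω.

V_th = 35.0 V, R_th = 596 Ω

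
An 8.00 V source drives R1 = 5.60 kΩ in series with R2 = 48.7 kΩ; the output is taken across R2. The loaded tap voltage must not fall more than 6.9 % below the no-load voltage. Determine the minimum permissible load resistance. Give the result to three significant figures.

Output resistance R_th = R1‖R2 = (5.60 × 48.7)/54.30 = 5.022 kΩ.
The fractional drop is R_th/(R_th + R_L); requiring this ≤ 0.0690 gives R_L ≥ R_th(1/0.0690 − 1) = 5.022 × 13.49 = 67.8 kΩ.

R_L(min) ≈ 67.8 kΩ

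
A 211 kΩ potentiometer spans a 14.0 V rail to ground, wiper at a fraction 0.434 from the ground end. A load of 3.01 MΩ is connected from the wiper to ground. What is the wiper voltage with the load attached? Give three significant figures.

V ≈ 5.97 V

The wiper splits the pot into (1−α)R = 119.4 kΩ above and αR = 91.57 kΩ below.
Lower section ‖ load = 88.87 kΩ.
V_wiper = 14.0 × 88.87/(119.4 + 88.87) = 5.97 V.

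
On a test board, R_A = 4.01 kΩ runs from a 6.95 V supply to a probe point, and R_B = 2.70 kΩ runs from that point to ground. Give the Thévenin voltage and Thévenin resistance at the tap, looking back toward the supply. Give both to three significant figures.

V_th is the open-circuit tap voltage: 6.95 × 2.70/(4.01 + 2.70) = 2.80 V.
With the supply zeroed, R_A and R_B appear in parallel from the tap: R_th = R_A‖R_B = (4.01 × 2.70)/6.710 = 1.61 kΩ.

V_th = 2.80 V, R_th = 1.61 kΩ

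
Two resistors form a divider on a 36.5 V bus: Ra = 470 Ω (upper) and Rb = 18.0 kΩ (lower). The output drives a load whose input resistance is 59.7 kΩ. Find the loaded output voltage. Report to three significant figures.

V_out ≈ 35.3 V

The load sits in parallel with Rb: Rb‖R_L = (18000 × 59700) / (18000 + 59700) = 13830 Ω.
V_out = 36.5 × 13830 / (470 + 13830) = 36.5 × 13830/14300 = 35.3 V.
(Unloaded it would have been 35.6 V.)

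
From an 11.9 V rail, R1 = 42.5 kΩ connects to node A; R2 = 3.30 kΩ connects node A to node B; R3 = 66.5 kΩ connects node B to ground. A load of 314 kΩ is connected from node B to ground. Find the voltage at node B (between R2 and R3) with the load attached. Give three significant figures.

V ≈ 6.49 V

At node B, R3 is in parallel with the load: R3‖R_L = 54.88 kΩ.
Below node A the resistance is R2 + (R3‖R_L) = 58.18 kΩ, so V_A = 11.9 × 58.18/100.7 = 6.877 V.
Then V_B = V_A × (R3‖R_L)/(R2 + R3‖R_L) = 6.877 × 54.88/58.18 = 6.49 V.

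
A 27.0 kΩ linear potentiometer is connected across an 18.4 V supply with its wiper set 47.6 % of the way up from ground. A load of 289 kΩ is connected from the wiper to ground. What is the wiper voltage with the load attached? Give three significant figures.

The wiper splits the pot into (1−α)R = 14.15 kΩ above and αR = 12.85 kΩ below.
Lower section ‖ load = 12.30 kΩ.
V_wiper = 18.4 × 12.30/(14.15 + 12.30) = 8.56 V.

V ≈ 8.56 V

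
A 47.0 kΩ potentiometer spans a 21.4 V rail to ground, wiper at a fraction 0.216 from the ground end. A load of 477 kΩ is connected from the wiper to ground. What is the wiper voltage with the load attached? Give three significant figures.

The wiper splits the pot into (1−α)R = 36.85 kΩ above and αR = 10.15 kΩ below.
Lower section ‖ load = 9.940 kΩ.
V_wiper = 21.4 × 9.940/(36.85 + 9.940) = 4.55 V.

V ≈ 4.55 V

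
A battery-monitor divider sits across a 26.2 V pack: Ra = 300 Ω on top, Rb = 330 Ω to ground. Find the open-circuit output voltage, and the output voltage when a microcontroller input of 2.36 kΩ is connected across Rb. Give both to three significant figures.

Unloaded: 13.7 V; loaded: 12.9 V

Open-circuit: V = 26.2 × 330/(300 + 330) = 13.7 V.
With the load, Rb becomes Rb‖R_L = 289.5 Ω, so V = 26.2 × 289.5/589.5 = 12.9 V.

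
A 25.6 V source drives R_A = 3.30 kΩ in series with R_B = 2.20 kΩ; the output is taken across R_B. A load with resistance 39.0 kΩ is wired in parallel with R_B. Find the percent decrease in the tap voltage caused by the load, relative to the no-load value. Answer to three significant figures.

3.27 %

The divider's output (Thévenin) resistance is R_A‖R_B = 1.320 kΩ.
Fractional drop under load = R_th/(R_th + R_L) = 1.320 / (1.320 + 39.0) = 0.03274.
So the output falls by 3.27 %.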